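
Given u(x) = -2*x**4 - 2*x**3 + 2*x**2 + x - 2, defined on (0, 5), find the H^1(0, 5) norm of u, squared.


||u||_{H^1}^2 = 133963100/63

The H^1 norm (squared) on an interval (0, L) is
  ||u||_{H^1}^2 = ∫_0^L u(x)^2 dx + ∫_0^L u'(x)^2 dx.
Compute u'(x) = -8*x**3 - 6*x**2 + 4*x + 1.
Then u(x)^2 = 4*x**8 + 8*x**7 - 4*x**6 - 12*x**5 + 8*x**4 + 12*x**3 - 7*x**2 - 4*x + 4 and u'(x)^2 = 64*x**6 + 96*x**5 - 28*x**4 - 64*x**3 + 4*x**2 + 8*x + 1.
Integrate each monomial from 0 to 5 using ∫_0^5 c·x^n dx = c·5^(n+1)/(n+1):
  ∫_0^5 u(x)^2 dx = ∫_0^5 (4*x^8 + 8*x^7 - 4*x^6 - 12*x^5 + 8*x^4 + 12*x^3 - 7*x^2 - 4*x + 4) dx. Term by term:
    ∫_0^5 4*x^8 dx = 7812500/9;  ∫_0^5 8*x^7 dx = 390625;  ∫_0^5 -4*x^6 dx = -312500/7;
    ∫_0^5 -12*x^5 dx = -31250;  ∫_0^5 8*x^4 dx = 5000;  ∫_0^5 12*x^3 dx = 1875;
    ∫_0^5 -7*x^2 dx = -875/3;  ∫_0^5 -4*x dx = -50;  ∫_0^5 4 dx = 20.
  Sum: 7812500/9 + 390625 − 312500/7 − 31250 + 5000 + 1875 − 875/3 − 50 + 20 = 74928485/63.
  ∫_0^5 u'(x)^2 dx = ∫_0^5 (64*x^6 + 96*x^5 - 28*x^4 - 64*x^3 + 4*x^2 + 8*x + 1) dx. Term by term:
    ∫_0^5 64*x^6 dx = 5000000/7;  ∫_0^5 96*x^5 dx = 250000;  ∫_0^5 -28*x^4 dx = -17500;
    ∫_0^5 -64*x^3 dx = -10000;  ∫_0^5 4*x^2 dx = 500/3;  ∫_0^5 8*x dx = 100;
    ∫_0^5 1 dx = 5.
  Sum: 5000000/7 + 250000 − 17500 − 10000 + 500/3 + 100 + 5 = 19678205/21.
Adding: ||u||_{H^1}^2 = 74928485/63 + 19678205/21 = 133963100/63.


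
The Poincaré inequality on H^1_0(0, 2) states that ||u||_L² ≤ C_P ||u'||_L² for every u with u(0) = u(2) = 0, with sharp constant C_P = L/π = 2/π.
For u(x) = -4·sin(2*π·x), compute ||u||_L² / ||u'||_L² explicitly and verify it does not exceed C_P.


||u||_L² / ||u'||_L² = 1/(2*π) < C_P = 2/π.

u(x) = -4·sin(2*π·x), so u'(x) = -8*π*cos(2*π*x).
Writing u(x) = A·sin(kπx/L) with A = -4 and k = 4, use ∫_0^L sin²(kπx/L) dx = L/2 and ∫_0^L cos²(kπx/L) dx = L/2.
u² = 16·sin²(2*π·x) and (u')² = 64*π^2·cos²(2*π·x), and each of sin², cos² integrates to L/2 = 1 over (0, 2).
∫_0^2 u² dx = 16, so ||u||_L² = 4.
∫_0^2 (u')² dx = 64*π^2, so ||u'||_L² = 8*π.
Ratio ||u||_L² / ||u'||_L² = 1/(2*π).
Sharp Poincaré constant on H^1_0(0, 2) is C_P = L/π = 2/π, achieved by sin(π/2·x).
This is the k = 4 harmonic; the ratio L/(kπ) is strictly less than C_P = L/π, consistent with the sharp inequality ||u||_L² ≤ C_P ||u'||_L².


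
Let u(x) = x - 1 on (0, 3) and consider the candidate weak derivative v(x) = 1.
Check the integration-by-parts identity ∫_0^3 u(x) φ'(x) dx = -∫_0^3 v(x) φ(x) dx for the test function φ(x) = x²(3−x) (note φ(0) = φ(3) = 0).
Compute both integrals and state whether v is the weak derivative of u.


LHS = -27/4, RHS = -27/4. Yes, v = u' weakly.

u(x) = x - 1, classical derivative u'(x) = 1.
φ(x) = x²(3−x), so φ'(x) = 3*x*(2 - x).
Note φ(0) = φ(3) = 0, so the boundary term u·φ vanishes.
LHS = ∫_0^3 u(x) φ'(x) dx = ∫_0^3 (-3*x^3 + 9*x^2 - 6*x) dx. Term by term:
  ∫_0^3 -3*x^3 dx = -243/4;  ∫_0^3 9*x^2 dx = 81;  ∫_0^3 -6*x dx = -27.
Sum: -243/4 + 81 − 27 = -27/4.
So LHS = -27/4.
∫_0^3 v(x) φ(x) dx = ∫_0^3 (-x^3 + 3*x^2) dx. Term by term:
  ∫_0^3 -x^3 dx = -81/4;  ∫_0^3 3*x^2 dx = 27.
Sum: -81/4 + 27 = 27/4.
So RHS = -∫_0^3 v(x) φ(x) dx = -27/4.
LHS = RHS, so the identity holds for this test φ.
Moreover u is smooth here and v(x) = u'(x) = 1 pointwise, so the identity holds for every test function. Hence v is the weak derivative of u.


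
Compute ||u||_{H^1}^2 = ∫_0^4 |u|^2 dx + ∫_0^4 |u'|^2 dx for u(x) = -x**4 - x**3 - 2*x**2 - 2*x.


||u||_{H^1}^2 = 5869904/45

The H^1 norm (squared) on an interval (0, L) is
  ||u||_{H^1}^2 = ∫_0^L u(x)^2 dx + ∫_0^L u'(x)^2 dx.
Compute u'(x) = -4*x**3 - 3*x**2 - 4*x - 2.
Then u(x)^2 = x**8 + 2*x**7 + 5*x**6 + 8*x**5 + 8*x**4 + 8*x**3 + 4*x**2 and u'(x)^2 = 16*x**6 + 24*x**5 + 41*x**4 + 40*x**3 + 28*x**2 + 16*x + 4.
Integrate each monomial from 0 to 4 using ∫_0^4 c·x^n dx = c·4^(n+1)/(n+1):
  ∫_0^4 u(x)^2 dx = ∫_0^4 (x^8 + 2*x^7 + 5*x^6 + 8*x^5 + 8*x^4 + 8*x^3 + 4*x^2) dx. Term by term:
    ∫_0^4 x^8 dx = 262144/9;  ∫_0^4 2*x^7 dx = 16384;  ∫_0^4 5*x^6 dx = 81920/7;
    ∫_0^4 8*x^5 dx = 16384/3;  ∫_0^4 8*x^4 dx = 8192/5;  ∫_0^4 8*x^3 dx = 512;
    ∫_0^4 4*x^2 dx = 256/3.
  Sum: 262144/9 + 16384 + 81920/7 + 16384/3 + 8192/5 + 512 + 256/3 = 20446976/315.
  ∫_0^4 u'(x)^2 dx = ∫_0^4 (16*x^6 + 24*x^5 + 41*x^4 + 40*x^3 + 28*x^2 + 16*x + 4) dx. Term by term:
    ∫_0^4 16*x^6 dx = 262144/7;  ∫_0^4 24*x^5 dx = 16384;  ∫_0^4 41*x^4 dx = 41984/5;
    ∫_0^4 40*x^3 dx = 2560;  ∫_0^4 28*x^2 dx = 1792/3;  ∫_0^4 16*x dx = 128;
    ∫_0^4 4 dx = 16.
  Sum: 262144/7 + 16384 + 41984/5 + 2560 + 1792/3 + 128 + 16 = 6880784/105.
Adding: ||u||_{H^1}^2 = 20446976/315 + 6880784/105 = 5869904/45.


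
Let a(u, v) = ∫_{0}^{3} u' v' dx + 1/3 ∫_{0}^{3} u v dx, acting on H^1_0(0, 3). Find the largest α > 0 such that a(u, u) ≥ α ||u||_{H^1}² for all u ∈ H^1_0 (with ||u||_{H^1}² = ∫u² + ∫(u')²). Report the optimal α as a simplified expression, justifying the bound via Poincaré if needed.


α = (3 + π^2)/(9 + π^2)

Coercivity of a(·,·) on H^1_0(0, 3) means a(u, u) ≥ α ||u||_{H^1}² for every u ∈ H^1_0.
The interval has length L = 3, and Poincaré/coercivity depend only on L. Here a(u, u) = ∫(u')² + (1/3)·∫u².
Here 0 < c = 1/3 < 1. The condition a(u,u) ≥ α||u||_{H^1}² reads (1−α)∫(u')² ≥ (α−c)∫u². Any admissible α is ≤ 1 (rapidly oscillating u have ∫u²/∫(u')² → 0), and α = 1 would force 0 ≥ (1−c)∫u², impossible since c < 1; so 1−α > 0. By the sharp Poincaré inequality on H^1_0 of an interval of length L, ∫(u')² ≥ (π/L)²∫u² with equality for the first sine mode sin(π(x−x₀)/L) (x₀ the left endpoint), so the inequality holds for all u iff (1−α)(π/L)² ≥ α − c, i.e. α ≤ ((π/L)² + c)/((π/L)² + 1) = (1 + c(L/π)²)/(1 + (L/π)²). With (π/L)² = π^2/9 and c = 1/3, the largest admissible constant is α = ((π/L)² + c)/((π/L)² + 1).
Simplifying, α = (3 + π^2)/(9 + π^2).


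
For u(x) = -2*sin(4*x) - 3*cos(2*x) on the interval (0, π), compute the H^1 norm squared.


||u||_{H^1(0,π)}^2 = 113*π/2

u'(x) = 6*sin(2*x) - 8*cos(4*x).
Expand u² and (u')² and integrate term by term on (0, π), using: for integers n ≥ 1, ∫_0^π sin²(nx) dx = ∫_0^π cos²(nx) dx = π/2; for n ≠ n', ∫_0^π sin(nx)sin(n'x) dx = ∫_0^π cos(nx)cos(n'x) dx = 0; and by product-to-sum, ∫_0^π sin(nx)cos(n'x) dx = ½∫_0^π [sin((n+n')x) + sin((n−n')x)] dx, which is 0 when n+n' is even and 2n/(n²−n'²) when n+n' is odd (it need not vanish on (0, π)).
  u² squared terms: (-3)²·∫cos(2x)² dx = 9·π/2 = 9*π/2;  (-2)²·∫sin(4x)² dx = 4·π/2 = 2*π.
  u² cross terms: 2·(-3)·(-2)·∫cos(2x)·sin(4x) dx = 12·(0) = 0.
  So ∫_0^π u² dx = 9*π/2 + 2*π + 0 = 13*π/2.
  (u')² squared terms: (-8)²·∫cos(4x)² dx = 64·π/2 = 32*π;  (6)²·∫sin(2x)² dx = 36·π/2 = 18*π.
  (u')² cross terms: 2·(-8)·(6)·∫cos(4x)·sin(2x) dx = -96·(0) = 0.
  So ∫_0^π (u')² dx = 32*π + 18*π + 0 = 50*π.
||u||_{H^1}^2 = (13*π/2) + (50*π) = 113*π/2.


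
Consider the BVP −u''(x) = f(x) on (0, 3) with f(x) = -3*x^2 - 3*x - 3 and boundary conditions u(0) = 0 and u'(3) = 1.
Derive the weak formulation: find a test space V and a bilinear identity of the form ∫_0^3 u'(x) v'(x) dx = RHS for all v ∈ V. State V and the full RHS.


V = {v ∈ H^1(0, 3) : v(0) = 0} (test functions vanish at x = 0 where u is specified); weak form: ∫_0^3 u'v' dx = ∫_0^3 (-3*x^2 - 3*x - 3) v dx + v(3) for all v ∈ V.

Multiply both sides by a test function v and integrate from 0 to 3:
  ∫_0^3 −u''(x) v(x) dx = ∫_0^3 f(x) v(x) dx.
Integrate the LHS by parts once:
  ∫_0^3 −u'' v dx = −[u'(x) v(x)]_0^3 + ∫_0^3 u'(x) v'(x) dx.
Thus ∫_0^3 u'(x) v'(x) dx = ∫_0^3 f(x) v(x) dx + [u'(x) v(x)]_0^3.
Choose V so that boundary terms are either known or forced to vanish.
Mixed BC: u(0) = 0 (Dirichlet) and u'(3) = 1 (Neumann). Define V = {v ∈ H^1(0, 3) : v(0) = 0}. Then [u' v]_0^3 = u'(3)·v(3) − u'(0)·0 = v(3).
Weak formulation: find u (satisfying any essential BC) such that ∫_0^3 u'(x) v'(x) dx = ∫_0^3 f v dx + v(3) for all v ∈ V (Dirichlet at 0 absorbed into V; Neumann datum at x = 3 contributes the boundary term).
Substituting f(x) = -3*x^2 - 3*x - 3, the right-hand side is ∫_0^3 (-3*x^2 - 3*x - 3) v dx + v(3).


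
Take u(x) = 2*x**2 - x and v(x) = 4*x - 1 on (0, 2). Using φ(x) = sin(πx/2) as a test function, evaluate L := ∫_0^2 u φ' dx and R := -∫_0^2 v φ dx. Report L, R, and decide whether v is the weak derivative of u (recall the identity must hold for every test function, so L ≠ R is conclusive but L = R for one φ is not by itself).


LHS = -12/π, RHS = -12/π. Yes, v = u' weakly.

u(x) = 2*x**2 - x, classical derivative u'(x) = 4*x - 1.
φ(x) = sin(πx/2), so φ'(x) = π*cos(π*x/2)/2.
Note φ(0) = φ(2) = 0, so the boundary term u·φ vanishes.
LHS = ∫_0^2 u(x) φ'(x) dx = ∫_0^2 (π*x^2*cos(π*x/2) - π*x*cos(π*x/2)/2) dx. Term by term:
  ∫_0^2 π*x^2*cos(π*x/2) dx = -16/π;  ∫_0^2 -π*x*cos(π*x/2)/2 dx = 4/π.
Sum: -16/π + 4/π = -12/π.
So LHS = -12/π.
∫_0^2 v(x) φ(x) dx = ∫_0^2 (4*x*sin(π*x/2) - sin(π*x/2)) dx. Term by term:
  ∫_0^2 -sin(π*x/2) dx = -4/π;  ∫_0^2 4*x*sin(π*x/2) dx = 16/π.
Sum: -4/π + 16/π = 12/π.
So RHS = -∫_0^2 v(x) φ(x) dx = -12/π.
LHS = RHS, so the identity holds for this test φ.
Moreover u is smooth here and v(x) = u'(x) = 4*x - 1 pointwise, so the identity holds for every test function. Hence v is the weak derivative of u.


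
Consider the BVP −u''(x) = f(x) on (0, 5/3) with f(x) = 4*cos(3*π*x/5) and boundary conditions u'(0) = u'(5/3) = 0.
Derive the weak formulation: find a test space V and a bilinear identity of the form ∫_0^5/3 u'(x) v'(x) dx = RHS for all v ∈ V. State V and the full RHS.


V = H^1(0, 5/3) (no boundary constraint on v; u is determined up to an additive constant); weak form: ∫_0^5/3 u'v' dx = ∫_0^5/3 (4*cos(3*π*x/5)) v dx for all v ∈ V.

Multiply both sides by a test function v and integrate from 0 to 5/3:
  ∫_0^5/3 −u''(x) v(x) dx = ∫_0^5/3 f(x) v(x) dx.
Integrate the LHS by parts once:
  ∫_0^5/3 −u'' v dx = −[u'(x) v(x)]_0^5/3 + ∫_0^5/3 u'(x) v'(x) dx.
Thus ∫_0^5/3 u'(x) v'(x) dx = ∫_0^5/3 f(x) v(x) dx + [u'(x) v(x)]_0^5/3.
Choose V so that boundary terms are either known or forced to vanish.
u has homogeneous Neumann: u'(0) = u'(5/3) = 0. So [u' v]_0^5/3 = 0·v(5/3) − 0·v(0) = 0 for any v; take V = H^1(0, 5/3).
Weak formulation: find u (satisfying any essential BC) such that ∫_0^5/3 u'(x) v'(x) dx = ∫_0^5/3 f v dx for all v ∈ V (homogeneous Neumann, so boundary terms vanish).
Substituting f(x) = 4*cos(3*π*x/5), the right-hand side is ∫_0^5/3 (4*cos(3*π*x/5)) v dx.
Compatibility check (pure Neumann): taking v ≡ 1 ∈ V gives 0 = ∫_0^5/3 f dx + (0) − (0), i.e. ∫_0^5/3 f dx must equal u'(0) − u'(5/3) = 0. Indeed ∫_0^5/3 (4*cos(3*π*x/5)) dx = 0, so the data are compatible. The solution is then unique only up to an additive constant (fix it e.g. by requiring ∫_0^5/3 u dx = 0).


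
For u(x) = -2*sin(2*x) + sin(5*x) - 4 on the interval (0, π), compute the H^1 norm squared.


||u||_{H^1(0,π)}^2 = -16/5 + 39*π

u'(x) = -4*cos(2*x) + 5*cos(5*x).
Expand u² and (u')² and integrate term by term on (0, π), using: for integers n ≥ 1, ∫_0^π sin²(nx) dx = ∫_0^π cos²(nx) dx = π/2; for n ≠ n', ∫_0^π sin(nx)sin(n'x) dx = ∫_0^π cos(nx)cos(n'x) dx = 0; and by product-to-sum, ∫_0^π sin(nx)cos(n'x) dx = ½∫_0^π [sin((n+n')x) + sin((n−n')x)] dx, which is 0 when n+n' is even and 2n/(n²−n'²) when n+n' is odd (it need not vanish on (0, π)). For the constant mode: ∫_0^π 1 dx = π, ∫_0^π cos(nx) dx = 0, ∫_0^π sin(nx) dx = (1−(−1)^n)/n.
  u² squared terms: (-4)²·∫1 dx = 16·π = 16*π;  (-2)²·∫sin(2x)² dx = 4·π/2 = 2*π;  (1)²·∫sin(5x)² dx = 1·π/2 = π/2.
  u² cross terms: 2·(-4)·(-2)·∫1·sin(2x) dx = 16·(0) = 0;  2·(-4)·(1)·∫1·sin(5x) dx = -8·(2/5) = -16/5;  2·(-2)·(1)·∫sin(2x)·sin(5x) dx = -4·(0) = 0.
  So ∫_0^π u² dx = 16*π + 2*π + π/2 + 0 − 16/5 + 0 = -16/5 + 37*π/2.
  (u')² squared terms: (-4)²·∫cos(2x)² dx = 16·π/2 = 8*π;  (5)²·∫cos(5x)² dx = 25·π/2 = 25*π/2.
  (u')² cross terms: 2·(-4)·(5)·∫cos(2x)·cos(5x) dx = -40·(0) = 0.
  So ∫_0^π (u')² dx = 8*π + 25*π/2 + 0 = 41*π/2.
||u||_{H^1}^2 = (-16/5 + 37*π/2) + (41*π/2) = -16/5 + 39*π.


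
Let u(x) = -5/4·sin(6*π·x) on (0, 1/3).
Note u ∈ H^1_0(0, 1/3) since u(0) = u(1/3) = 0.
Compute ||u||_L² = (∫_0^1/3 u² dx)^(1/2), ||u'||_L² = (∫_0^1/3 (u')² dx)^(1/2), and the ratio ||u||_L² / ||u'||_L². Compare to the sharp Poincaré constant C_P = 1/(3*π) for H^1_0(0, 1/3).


||u||_L² / ||u'||_L² = 1/(6*π) < C_P = 1/(3*π).

u(x) = -5/4·sin(6*π·x), so u'(x) = -15*π*cos(6*π*x)/2.
Writing u(x) = A·sin(kπx/L) with A = -5/4 and k = 2, use ∫_0^L sin²(kπx/L) dx = L/2 and ∫_0^L cos²(kπx/L) dx = L/2.
u² = 25/16·sin²(6*π·x) and (u')² = 225*π^2/4·cos²(6*π·x), and each of sin², cos² integrates to L/2 = 1/6 over (0, 1/3).
∫_0^1/3 u² dx = 25/96, so ||u||_L² = 5*sqrt(6)/24.
∫_0^1/3 (u')² dx = 75*π^2/8, so ||u'||_L² = 5*sqrt(6)*π/4.
Ratio ||u||_L² / ||u'||_L² = 1/(6*π).
Sharp Poincaré constant on H^1_0(0, 1/3) is C_P = L/π = 1/(3*π), achieved by sin(3*π·x).
This is the k = 2 harmonic; the ratio L/(kπ) is strictly less than C_P = L/π, consistent with the sharp inequality ||u||_L² ≤ C_P ||u'||_L².


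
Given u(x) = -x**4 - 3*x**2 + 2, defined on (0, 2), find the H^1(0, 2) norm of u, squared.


||u||_{H^1}^2 = 274168/315

The H^1 norm (squared) on an interval (0, L) is
  ||u||_{H^1}^2 = ∫_0^L u(x)^2 dx + ∫_0^L u'(x)^2 dx.
Compute u'(x) = -4*x**3 - 6*x.
Then u(x)^2 = x**8 + 6*x**6 + 5*x**4 - 12*x**2 + 4 and u'(x)^2 = 16*x**6 + 48*x**4 + 36*x**2.
Integrate each monomial from 0 to 2 using ∫_0^2 c·x^n dx = c·2^(n+1)/(n+1):
  ∫_0^2 u(x)^2 dx = ∫_0^2 (x^8 + 6*x^6 + 5*x^4 - 12*x^2 + 4) dx. Term by term:
    ∫_0^2 x^8 dx = 512/9;  ∫_0^2 6*x^6 dx = 768/7;  ∫_0^2 5*x^4 dx = 32;
    ∫_0^2 -12*x^2 dx = -32;  ∫_0^2 4 dx = 8.
  Sum: 512/9 + 768/7 + 32 − 32 + 8 = 11000/63.
  ∫_0^2 u'(x)^2 dx = ∫_0^2 (16*x^6 + 48*x^4 + 36*x^2) dx. Term by term:
    ∫_0^2 16*x^6 dx = 2048/7;  ∫_0^2 48*x^4 dx = 1536/5;  ∫_0^2 36*x^2 dx = 96.
  Sum: 2048/7 + 1536/5 + 96 = 24352/35.
Adding: ||u||_{H^1}^2 = 11000/63 + 24352/35 = 274168/315.


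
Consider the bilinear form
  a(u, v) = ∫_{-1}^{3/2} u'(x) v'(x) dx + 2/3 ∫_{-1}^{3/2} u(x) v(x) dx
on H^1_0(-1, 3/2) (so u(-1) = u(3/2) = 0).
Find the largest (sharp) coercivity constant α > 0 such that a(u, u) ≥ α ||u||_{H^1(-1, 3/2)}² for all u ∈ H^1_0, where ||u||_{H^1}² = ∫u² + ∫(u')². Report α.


α = 2*(25 + 6*π^2)/(3*(25 + 4*π^2))

Coercivity of a(·,·) on H^1_0(-1, 3/2) means a(u, u) ≥ α ||u||_{H^1}² for every u ∈ H^1_0.
The interval has length L = 5/2, and Poincaré/coercivity depend only on L. Here a(u, u) = ∫(u')² + (2/3)·∫u².
Here 0 < c = 2/3 < 1. The condition a(u,u) ≥ α||u||_{H^1}² reads (1−α)∫(u')² ≥ (α−c)∫u². Any admissible α is ≤ 1 (rapidly oscillating u have ∫u²/∫(u')² → 0), and α = 1 would force 0 ≥ (1−c)∫u², impossible since c < 1; so 1−α > 0. By the sharp Poincaré inequality on H^1_0 of an interval of length L, ∫(u')² ≥ (π/L)²∫u² with equality for the first sine mode sin(π(x−x₀)/L) (x₀ the left endpoint), so the inequality holds for all u iff (1−α)(π/L)² ≥ α − c, i.e. α ≤ ((π/L)² + c)/((π/L)² + 1) = (1 + c(L/π)²)/(1 + (L/π)²). With (π/L)² = 4*π^2/25 and c = 2/3, the largest admissible constant is α = ((π/L)² + c)/((π/L)² + 1).
Simplifying, α = 2*(25 + 6*π^2)/(3*(25 + 4*π^2)).


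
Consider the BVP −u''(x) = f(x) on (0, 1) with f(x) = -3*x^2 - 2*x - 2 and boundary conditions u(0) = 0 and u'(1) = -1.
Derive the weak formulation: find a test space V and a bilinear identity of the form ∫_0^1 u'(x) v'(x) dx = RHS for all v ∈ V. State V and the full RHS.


V = {v ∈ H^1(0, 1) : v(0) = 0} (test functions vanish at x = 0 where u is specified); weak form: ∫_0^1 u'v' dx = ∫_0^1 (-3*x^2 - 2*x - 2) v dx − v(1) for all v ∈ V.

Multiply both sides by a test function v and integrate from 0 to 1:
  ∫_0^1 −u''(x) v(x) dx = ∫_0^1 f(x) v(x) dx.
Integrate the LHS by parts once:
  ∫_0^1 −u'' v dx = −[u'(x) v(x)]_0^1 + ∫_0^1 u'(x) v'(x) dx.
Thus ∫_0^1 u'(x) v'(x) dx = ∫_0^1 f(x) v(x) dx + [u'(x) v(x)]_0^1.
Choose V so that boundary terms are either known or forced to vanish.
Mixed BC: u(0) = 0 (Dirichlet) and u'(1) = -1 (Neumann). Define V = {v ∈ H^1(0, 1) : v(0) = 0}. Then [u' v]_0^1 = u'(1)·v(1) − u'(0)·0 = − v(1).
Weak formulation: find u (satisfying any essential BC) such that ∫_0^1 u'(x) v'(x) dx = ∫_0^1 f v dx − v(1) for all v ∈ V (Dirichlet at 0 absorbed into V; Neumann datum at x = 1 contributes the boundary term).
Substituting f(x) = -3*x^2 - 2*x - 2, the right-hand side is ∫_0^1 (-3*x^2 - 2*x - 2) v dx − v(1).


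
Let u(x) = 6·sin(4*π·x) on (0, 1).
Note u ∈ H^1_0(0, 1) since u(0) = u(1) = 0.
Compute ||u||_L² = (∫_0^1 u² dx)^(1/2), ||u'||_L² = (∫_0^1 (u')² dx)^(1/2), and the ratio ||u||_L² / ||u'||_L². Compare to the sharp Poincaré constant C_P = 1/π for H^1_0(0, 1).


||u||_L² / ||u'||_L² = 1/(4*π) < C_P = 1/π.

u(x) = 6·sin(4*π·x), so u'(x) = 24*π*cos(4*π*x).
Writing u(x) = A·sin(kπx/L) with A = 6 and k = 4, use ∫_0^L sin²(kπx/L) dx = L/2 and ∫_0^L cos²(kπx/L) dx = L/2.
u² = 36·sin²(4*π·x) and (u')² = 576*π^2·cos²(4*π·x), and each of sin², cos² integrates to L/2 = 1/2 over (0, 1).
∫_0^1 u² dx = 18, so ||u||_L² = 3*sqrt(2).
∫_0^1 (u')² dx = 288*π^2, so ||u'||_L² = 12*sqrt(2)*π.
Ratio ||u||_L² / ||u'||_L² = 1/(4*π).
Sharp Poincaré constant on H^1_0(0, 1) is C_P = L/π = 1/π, achieved by sin(π·x).
This is the k = 4 harmonic; the ratio L/(kπ) is strictly less than C_P = L/π, consistent with the sharp inequality ||u||_L² ≤ C_P ||u'||_L².


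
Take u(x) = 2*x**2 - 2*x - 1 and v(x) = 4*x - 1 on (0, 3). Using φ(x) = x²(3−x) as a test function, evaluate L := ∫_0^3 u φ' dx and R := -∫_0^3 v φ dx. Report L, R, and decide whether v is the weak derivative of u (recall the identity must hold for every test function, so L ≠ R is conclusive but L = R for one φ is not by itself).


LHS = -351/10, RHS = -837/20. No, v is not the weak derivative of u.

u(x) = 2*x**2 - 2*x - 1, classical derivative u'(x) = 4*x - 2.
φ(x) = x²(3−x), so φ'(x) = 3*x*(2 - x).
Note φ(0) = φ(3) = 0, so the boundary term u·φ vanishes.
LHS = ∫_0^3 u(x) φ'(x) dx = ∫_0^3 (-6*x^4 + 18*x^3 - 9*x^2 - 6*x) dx. Term by term:
  ∫_0^3 -6*x^4 dx = -1458/5;  ∫_0^3 18*x^3 dx = 729/2;  ∫_0^3 -9*x^2 dx = -81;
  ∫_0^3 -6*x dx = -27.
Sum: -1458/5 + 729/2 − 81 − 27 = -351/10.
So LHS = -351/10.
∫_0^3 v(x) φ(x) dx = ∫_0^3 (-4*x^4 + 13*x^3 - 3*x^2) dx. Term by term:
  ∫_0^3 -4*x^4 dx = -972/5;  ∫_0^3 13*x^3 dx = 1053/4;  ∫_0^3 -3*x^2 dx = -27.
Sum: -972/5 + 1053/4 − 27 = 837/20.
So RHS = -∫_0^3 v(x) φ(x) dx = -837/20.
LHS − RHS = 27/4 ≠ 0, so the identity fails.
(For a valid weak derivative the identity must hold for EVERY test function, in particular this one. The failure shows v is NOT the weak derivative of u.)
Correct weak derivative would be u'(x) = 4*x - 2.


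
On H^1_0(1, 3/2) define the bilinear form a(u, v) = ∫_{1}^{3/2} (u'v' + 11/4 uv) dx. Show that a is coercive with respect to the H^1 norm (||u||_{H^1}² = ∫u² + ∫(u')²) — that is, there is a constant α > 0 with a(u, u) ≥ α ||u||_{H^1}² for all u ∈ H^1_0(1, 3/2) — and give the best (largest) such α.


α = 1

Coercivity of a(·,·) on H^1_0(1, 3/2) means a(u, u) ≥ α ||u||_{H^1}² for every u ∈ H^1_0.
The interval has length L = 1/2, and Poincaré/coercivity depend only on L. Here a(u, u) = ∫(u')² + (11/4)·∫u².
Here c = 11/4 ≥ 1, so a(u,u) = ∫(u')² + c∫u² ≥ ∫(u')² + ∫u² = ||u||_{H^1}², i.e. α = 1 works. No larger α is possible: a(u,u) ≥ α||u||_{H^1}² means (1−α)∫(u')² ≥ (α−c)∫u², and for the modes u_n = sin(nπ(x−x₀)/L) (x₀ the left endpoint) one has ∫u_n²/∫(u_n')² = (L/(nπ))² → 0, so a(u_n,u_n)/||u_n||_{H^1}² → 1. Hence the optimal constant is α = 1.
Therefore α = 1.


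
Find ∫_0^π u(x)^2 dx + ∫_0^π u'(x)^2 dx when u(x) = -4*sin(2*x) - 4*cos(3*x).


||u||_{H^1(0,π)}^2 = -256 + 120*π

u'(x) = 12*sin(3*x) - 8*cos(2*x).
Expand u² and (u')² and integrate term by term on (0, π), using: for integers n ≥ 1, ∫_0^π sin²(nx) dx = ∫_0^π cos²(nx) dx = π/2; for n ≠ n', ∫_0^π sin(nx)sin(n'x) dx = ∫_0^π cos(nx)cos(n'x) dx = 0; and by product-to-sum, ∫_0^π sin(nx)cos(n'x) dx = ½∫_0^π [sin((n+n')x) + sin((n−n')x)] dx, which is 0 when n+n' is even and 2n/(n²−n'²) when n+n' is odd (it need not vanish on (0, π)).
  u² squared terms: (-4)²·∫cos(3x)² dx = 16·π/2 = 8*π;  (-4)²·∫sin(2x)² dx = 16·π/2 = 8*π.
  u² cross terms: 2·(-4)·(-4)·∫cos(3x)·sin(2x) dx = 32·(-4/5) = -128/5.
  So ∫_0^π u² dx = 8*π + 8*π − 128/5 = -128/5 + 16*π.
  (u')² squared terms: (-8)²·∫cos(2x)² dx = 64·π/2 = 32*π;  (12)²·∫sin(3x)² dx = 144·π/2 = 72*π.
  (u')² cross terms: 2·(-8)·(12)·∫cos(2x)·sin(3x) dx = -192·(6/5) = -1152/5.
  So ∫_0^π (u')² dx = 32*π + 72*π − 1152/5 = -1152/5 + 104*π.
||u||_{H^1}^2 = (-128/5 + 16*π) + (-1152/5 + 104*π) = -256 + 120*π.


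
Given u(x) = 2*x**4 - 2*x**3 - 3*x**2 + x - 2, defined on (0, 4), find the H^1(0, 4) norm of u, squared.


||u||_{H^1}^2 = 5443652/45

The H^1 norm (squared) on an interval (0, L) is
  ||u||_{H^1}^2 = ∫_0^L u(x)^2 dx + ∫_0^L u'(x)^2 dx.
Compute u'(x) = 8*x**3 - 6*x**2 - 6*x + 1.
Then u(x)^2 = 4*x**8 - 8*x**7 - 8*x**6 + 16*x**5 - 3*x**4 + 2*x**3 + 13*x**2 - 4*x + 4 and u'(x)^2 = 64*x**6 - 96*x**5 - 60*x**4 + 88*x**3 + 24*x**2 - 12*x + 1.
Integrate each monomial from 0 to 4 using ∫_0^4 c·x^n dx = c·4^(n+1)/(n+1):
  ∫_0^4 u(x)^2 dx = ∫_0^4 (4*x^8 - 8*x^7 - 8*x^6 + 16*x^5 - 3*x^4 + 2*x^3 + 13*x^2 - 4*x + 4) dx. Term by term:
    ∫_0^4 4*x^8 dx = 1048576/9;  ∫_0^4 -8*x^7 dx = -65536;  ∫_0^4 -8*x^6 dx = -131072/7;
    ∫_0^4 16*x^5 dx = 32768/3;  ∫_0^4 -3*x^4 dx = -3072/5;  ∫_0^4 2*x^3 dx = 128;
    ∫_0^4 13*x^2 dx = 832/3;  ∫_0^4 -4*x dx = -32;  ∫_0^4 4 dx = 16.
  Sum: 1048576/9 − 65536 − 131072/7 + 32768/3 − 3072/5 + 128 + 832/3 − 32 + 16 = 13527824/315.
  ∫_0^4 u'(x)^2 dx = ∫_0^4 (64*x^6 - 96*x^5 - 60*x^4 + 88*x^3 + 24*x^2 - 12*x + 1) dx. Term by term:
    ∫_0^4 64*x^6 dx = 1048576/7;  ∫_0^4 -96*x^5 dx = -65536;  ∫_0^4 -60*x^4 dx = -12288;
    ∫_0^4 88*x^3 dx = 5632;  ∫_0^4 24*x^2 dx = 512;  ∫_0^4 -12*x dx = -96;
    ∫_0^4 1 dx = 4.
  Sum: 1048576/7 − 65536 − 12288 + 5632 + 512 − 96 + 4 = 546172/7.
Adding: ||u||_{H^1}^2 = 13527824/315 + 546172/7 = 5443652/45.


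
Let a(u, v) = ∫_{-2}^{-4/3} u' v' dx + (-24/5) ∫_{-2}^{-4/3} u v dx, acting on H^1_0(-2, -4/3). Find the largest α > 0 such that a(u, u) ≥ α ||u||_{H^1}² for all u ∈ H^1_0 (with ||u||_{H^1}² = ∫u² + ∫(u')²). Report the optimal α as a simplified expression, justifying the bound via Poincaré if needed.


α = 3*(-32 + 15*π^2)/(5*(4 + 9*π^2))

Coercivity of a(·,·) on H^1_0(-2, -4/3) means a(u, u) ≥ α ||u||_{H^1}² for every u ∈ H^1_0.
The interval has length L = 2/3, and Poincaré/coercivity depend only on L. Here a(u, u) = ∫(u')² + (-24/5)·∫u².
Here c = -24/5 < 0 with |c| < (π/L)² = 9*π^2/4, so coercivity still holds. The condition a(u,u) ≥ α||u||_{H^1}² reads (1−α)∫(u')² ≥ (α−c)∫u². Any admissible α is ≤ 1 (rapidly oscillating u have ∫u²/∫(u')² → 0), and α = 1 would force 0 ≥ (1−c)∫u², impossible since c < 1; so 1−α > 0. By the sharp Poincaré inequality on H^1_0 of an interval of length L, ∫(u')² ≥ (π/L)²∫u² with equality for the first sine mode sin(π(x−x₀)/L) (x₀ the left endpoint), so the inequality holds for all u iff (1−α)(π/L)² ≥ α − c, i.e. α ≤ ((π/L)² + c)/((π/L)² + 1) = (1 + c(L/π)²)/(1 + (L/π)²). (Direct route, valid since c ≤ 0: Poincaré gives c∫u² ≥ c(L/π)²∫(u')², so a(u,u) ≥ (1 + c(L/π)²)∫(u')², while ||u||_{H^1}² ≤ (1 + (L/π)²)∫(u')²; dividing yields the same α.) With (π/L)² = 9*π^2/4 and c = -24/5, the largest admissible constant is α = ((π/L)² + c)/((π/L)² + 1).
Simplifying, α = 3*(-32 + 15*π^2)/(5*(4 + 9*π^2)).


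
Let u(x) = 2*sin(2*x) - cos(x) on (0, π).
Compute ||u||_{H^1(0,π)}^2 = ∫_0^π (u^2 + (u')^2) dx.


||u||_{H^1(0,π)}^2 = -32/3 + 11*π

u'(x) = sin(x) + 4*cos(2*x).
Expand u² and (u')² and integrate term by term on (0, π), using: for integers n ≥ 1, ∫_0^π sin²(nx) dx = ∫_0^π cos²(nx) dx = π/2; for n ≠ n', ∫_0^π sin(nx)sin(n'x) dx = ∫_0^π cos(nx)cos(n'x) dx = 0; and by product-to-sum, ∫_0^π sin(nx)cos(n'x) dx = ½∫_0^π [sin((n+n')x) + sin((n−n')x)] dx, which is 0 when n+n' is even and 2n/(n²−n'²) when n+n' is odd (it need not vanish on (0, π)).
  u² squared terms: (-1)²·∫cos(x)² dx = 1·π/2 = π/2;  (2)²·∫sin(2x)² dx = 4·π/2 = 2*π.
  u² cross terms: 2·(-1)·(2)·∫cos(x)·sin(2x) dx = -4·(4/3) = -16/3.
  So ∫_0^π u² dx = π/2 + 2*π − 16/3 = -16/3 + 5*π/2.
  (u')² squared terms: (4)²·∫cos(2x)² dx = 16·π/2 = 8*π;  (1)²·∫sin(x)² dx = 1·π/2 = π/2.
  (u')² cross terms: 2·(4)·(1)·∫cos(2x)·sin(x) dx = 8·(-2/3) = -16/3.
  So ∫_0^π (u')² dx = 8*π + π/2 − 16/3 = -16/3 + 17*π/2.
||u||_{H^1}^2 = (-16/3 + 5*π/2) + (-16/3 + 17*π/2) = -32/3 + 11*π.


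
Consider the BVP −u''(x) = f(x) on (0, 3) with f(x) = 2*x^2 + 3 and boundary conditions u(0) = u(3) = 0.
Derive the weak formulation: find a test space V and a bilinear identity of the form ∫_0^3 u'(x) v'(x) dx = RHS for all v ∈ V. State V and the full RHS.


V = H^1_0(0, 3) (so v(0) = v(3) = 0); weak form: ∫_0^3 u'v' dx = ∫_0^3 (2*x^2 + 3) v dx for all v ∈ V.

Multiply both sides by a test function v and integrate from 0 to 3:
  ∫_0^3 −u''(x) v(x) dx = ∫_0^3 f(x) v(x) dx.
Integrate the LHS by parts once:
  ∫_0^3 −u'' v dx = −[u'(x) v(x)]_0^3 + ∫_0^3 u'(x) v'(x) dx.
Thus ∫_0^3 u'(x) v'(x) dx = ∫_0^3 f(x) v(x) dx + [u'(x) v(x)]_0^3.
Choose V so that boundary terms are either known or forced to vanish.
u is Dirichlet: u(0) = u(3) = 0. Let V = H^1_0(0, 3); then v(0) = v(3) = 0, and [u' v]_0^3 = 0.
Weak formulation: find u (satisfying any essential BC) such that ∫_0^3 u'(x) v'(x) dx = ∫_0^3 f v dx for all v ∈ V.
Substituting f(x) = 2*x^2 + 3, the right-hand side is ∫_0^3 (2*x^2 + 3) v dx.


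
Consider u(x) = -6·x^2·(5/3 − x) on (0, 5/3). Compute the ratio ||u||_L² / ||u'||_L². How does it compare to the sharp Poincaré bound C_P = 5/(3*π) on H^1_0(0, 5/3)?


||u||_L² / ||u'||_L² = 5*sqrt(14)/42 < C_P = 5/(3*π).

u(x) = -6·x^2·(5/3 − x), so u'(x) = 2*x*(9*x - 10).
u(x) = -6·x^2·(5/3 − x) vanishes at x = 0 and x = 5/3, so u ∈ H^1_0(0, 5/3). Differentiate via the product rule and integrate the resulting polynomials term by term.
  ∫_0^5/3 u² dx = ∫_0^5/3 (36*x^6 - 120*x^5 + 100*x^4) dx. Term by term:
    ∫_0^5/3 36*x^6 dx = 312500/1701;  ∫_0^5/3 -120*x^5 dx = -312500/729;  ∫_0^5/3 100*x^4 dx = 62500/243.
  Sum: 312500/1701 − 312500/729 + 62500/243 = 62500/5103.
  ∫_0^5/3 (u')² dx = ∫_0^5/3 (324*x^4 - 720*x^3 + 400*x^2) dx. Term by term:
    ∫_0^5/3 324*x^4 dx = 2500/3;  ∫_0^5/3 -720*x^3 dx = -12500/9;  ∫_0^5/3 400*x^2 dx = 50000/81.
  Sum: 2500/3 − 12500/9 + 50000/81 = 5000/81.
∫_0^5/3 u² dx = 62500/5103, so ||u||_L² = 250*sqrt(7)/189.
∫_0^5/3 (u')² dx = 5000/81, so ||u'||_L² = 50*sqrt(2)/9.
Ratio ||u||_L² / ||u'||_L² = 5*sqrt(14)/42.
Sharp Poincaré constant on H^1_0(0, 5/3) is C_P = L/π = 5/(3*π), achieved by sin(3*π/5·x).
A polynomial bump cannot attain the sharp Poincaré constant (only the first sine eigenfunction does), so the ratio is strictly less than C_P, consistent with ||u||_L² ≤ C_P ||u'||_L².


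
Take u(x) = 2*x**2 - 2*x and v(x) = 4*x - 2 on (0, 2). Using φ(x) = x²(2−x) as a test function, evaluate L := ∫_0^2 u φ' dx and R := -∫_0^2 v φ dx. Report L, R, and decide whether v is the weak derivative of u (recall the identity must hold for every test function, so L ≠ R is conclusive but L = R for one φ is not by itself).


LHS = -56/15, RHS = -56/15. Yes, v = u' weakly.

u(x) = 2*x**2 - 2*x, classical derivative u'(x) = 4*x - 2.
φ(x) = x²(2−x), so φ'(x) = x*(4 - 3*x).
Note φ(0) = φ(2) = 0, so the boundary term u·φ vanishes.
LHS = ∫_0^2 u(x) φ'(x) dx = ∫_0^2 (-6*x^4 + 14*x^3 - 8*x^2) dx. Term by term:
  ∫_0^2 -6*x^4 dx = -192/5;  ∫_0^2 14*x^3 dx = 56;  ∫_0^2 -8*x^2 dx = -64/3.
Sum: -192/5 + 56 − 64/3 = -56/15.
So LHS = -56/15.
∫_0^2 v(x) φ(x) dx = ∫_0^2 (-4*x^4 + 10*x^3 - 4*x^2) dx. Term by term:
  ∫_0^2 -4*x^4 dx = -128/5;  ∫_0^2 10*x^3 dx = 40;  ∫_0^2 -4*x^2 dx = -32/3.
Sum: -128/5 + 40 − 32/3 = 56/15.
So RHS = -∫_0^2 v(x) φ(x) dx = -56/15.
LHS = RHS, so the identity holds for this test φ.
Moreover u is smooth here and v(x) = u'(x) = 4*x - 2 pointwise, so the identity holds for every test function. Hence v is the weak derivative of u.


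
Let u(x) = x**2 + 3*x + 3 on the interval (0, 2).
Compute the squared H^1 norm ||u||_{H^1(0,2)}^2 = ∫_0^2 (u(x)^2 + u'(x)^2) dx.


||u||_{H^1}^2 = 2656/15

The H^1 norm (squared) on an interval (0, L) is
  ||u||_{H^1}^2 = ∫_0^L u(x)^2 dx + ∫_0^L u'(x)^2 dx.
Compute u'(x) = 2*x + 3.
Then u(x)^2 = x**4 + 6*x**3 + 15*x**2 + 18*x + 9 and u'(x)^2 = 4*x**2 + 12*x + 9.
Integrate each monomial from 0 to 2 using ∫_0^2 c·x^n dx = c·2^(n+1)/(n+1):
  ∫_0^2 u(x)^2 dx = ∫_0^2 (x^4 + 6*x^3 + 15*x^2 + 18*x + 9) dx. Term by term:
    ∫_0^2 x^4 dx = 32/5;  ∫_0^2 6*x^3 dx = 24;  ∫_0^2 15*x^2 dx = 40;
    ∫_0^2 18*x dx = 36;  ∫_0^2 9 dx = 18.
  Sum: 32/5 + 24 + 40 + 36 + 18 = 622/5.
  ∫_0^2 u'(x)^2 dx = ∫_0^2 (4*x^2 + 12*x + 9) dx. Term by term:
    ∫_0^2 4*x^2 dx = 32/3;  ∫_0^2 12*x dx = 24;  ∫_0^2 9 dx = 18.
  Sum: 32/3 + 24 + 18 = 158/3.
Adding: ||u||_{H^1}^2 = 622/5 + 158/3 = 2656/15.


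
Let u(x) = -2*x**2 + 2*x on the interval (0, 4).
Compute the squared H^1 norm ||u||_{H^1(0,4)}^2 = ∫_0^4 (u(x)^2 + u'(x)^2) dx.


||u||_{H^1}^2 = 9328/15

The H^1 norm (squared) on an interval (0, L) is
  ||u||_{H^1}^2 = ∫_0^L u(x)^2 dx + ∫_0^L u'(x)^2 dx.
Compute u'(x) = 2 - 4*x.
Then u(x)^2 = 4*x**4 - 8*x**3 + 4*x**2 and u'(x)^2 = 16*x**2 - 16*x + 4.
Integrate each monomial from 0 to 4 using ∫_0^4 c·x^n dx = c·4^(n+1)/(n+1):
  ∫_0^4 u(x)^2 dx = ∫_0^4 (4*x^4 - 8*x^3 + 4*x^2) dx. Term by term:
    ∫_0^4 4*x^4 dx = 4096/5;  ∫_0^4 -8*x^3 dx = -512;  ∫_0^4 4*x^2 dx = 256/3.
  Sum: 4096/5 − 512 + 256/3 = 5888/15.
  ∫_0^4 u'(x)^2 dx = ∫_0^4 (16*x^2 - 16*x + 4) dx. Term by term:
    ∫_0^4 16*x^2 dx = 1024/3;  ∫_0^4 -16*x dx = -128;  ∫_0^4 4 dx = 16.
  Sum: 1024/3 − 128 + 16 = 688/3.
Adding: ||u||_{H^1}^2 = 5888/15 + 688/3 = 9328/15.


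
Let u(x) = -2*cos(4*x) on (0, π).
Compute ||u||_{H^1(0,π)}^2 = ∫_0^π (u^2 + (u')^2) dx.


||u||_{H^1(0,π)}^2 = 34*π

u'(x) = 8*sin(4*x).
Expand u² and (u')² and integrate term by term on (0, π), using: for integers n ≥ 1, ∫_0^π sin²(nx) dx = ∫_0^π cos²(nx) dx = π/2; for n ≠ n', ∫_0^π sin(nx)sin(n'x) dx = ∫_0^π cos(nx)cos(n'x) dx = 0; and by product-to-sum, ∫_0^π sin(nx)cos(n'x) dx = ½∫_0^π [sin((n+n')x) + sin((n−n')x)] dx, which is 0 when n+n' is even and 2n/(n²−n'²) when n+n' is odd (it need not vanish on (0, π)).
  u² squared terms: (-2)²·∫cos(4x)² dx = 4·π/2 = 2*π.
  So ∫_0^π u² dx = 2*π.
  (u')² squared terms: (8)²·∫sin(4x)² dx = 64·π/2 = 32*π.
  So ∫_0^π (u')² dx = 32*π.
||u||_{H^1}^2 = (2*π) + (32*π) = 34*π.


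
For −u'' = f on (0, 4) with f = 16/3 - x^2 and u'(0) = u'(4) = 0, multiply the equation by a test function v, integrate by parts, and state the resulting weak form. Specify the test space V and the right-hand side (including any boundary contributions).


V = H^1(0, 4) (no boundary constraint on v; u is determined up to an additive constant); weak form: ∫_0^4 u'v' dx = ∫_0^4 (16/3 - x^2) v dx for all v ∈ V.

Multiply both sides by a test function v and integrate from 0 to 4:
  ∫_0^4 −u''(x) v(x) dx = ∫_0^4 f(x) v(x) dx.
Integrate the LHS by parts once:
  ∫_0^4 −u'' v dx = −[u'(x) v(x)]_0^4 + ∫_0^4 u'(x) v'(x) dx.
Thus ∫_0^4 u'(x) v'(x) dx = ∫_0^4 f(x) v(x) dx + [u'(x) v(x)]_0^4.
Choose V so that boundary terms are either known or forced to vanish.
u has homogeneous Neumann: u'(0) = u'(4) = 0. So [u' v]_0^4 = 0·v(4) − 0·v(0) = 0 for any v; take V = H^1(0, 4).
Weak formulation: find u (satisfying any essential BC) such that ∫_0^4 u'(x) v'(x) dx = ∫_0^4 f v dx for all v ∈ V (homogeneous Neumann, so boundary terms vanish).
Substituting f(x) = 16/3 - x^2, the right-hand side is ∫_0^4 (16/3 - x^2) v dx.
Compatibility check (pure Neumann): taking v ≡ 1 ∈ V gives 0 = ∫_0^4 f dx + (0) − (0), i.e. ∫_0^4 f dx must equal u'(0) − u'(4) = 0. Indeed ∫_0^4 (16/3 - x^2) dx = 0, so the data are compatible. The solution is then unique only up to an additive constant (fix it e.g. by requiring ∫_0^4 u dx = 0).


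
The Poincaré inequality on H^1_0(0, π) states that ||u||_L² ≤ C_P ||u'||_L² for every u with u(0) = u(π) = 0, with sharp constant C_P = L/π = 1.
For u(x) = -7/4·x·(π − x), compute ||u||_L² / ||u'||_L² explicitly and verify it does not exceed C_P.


||u||_L² / ||u'||_L² = sqrt(10)*π/10 < C_P = 1.

u(x) = -7/4·x·(π − x), so u'(x) = 7*x/2 - 7*π/4.
u(x) = -7/4·x·(π − x) vanishes at x = 0 and x = π, so u ∈ H^1_0(0, π). Differentiate via the product rule and integrate the resulting polynomials term by term.
  ∫_0^π u² dx = ∫_0^π (49*x^4/16 - 49*π*x^3/8 + 49*π^2*x^2/16) dx. Term by term:
    ∫_0^π 49*x^4/16 dx = 49*π^5/80;  ∫_0^π -49*π*x^3/8 dx = -49*π^5/32;  ∫_0^π 49*π^2*x^2/16 dx = 49*π^5/48.
  Sum: 49*π^5/80 − 49*π^5/32 + 49*π^5/48 = 49*π^5/480.
  ∫_0^π (u')² dx = ∫_0^π (49*x^2/4 - 49*π*x/4 + 49*π^2/16) dx. Term by term:
    ∫_0^π 49*x^2/4 dx = 49*π^3/12;  ∫_0^π -49*π*x/4 dx = -49*π^3/8;  ∫_0^π 49*π^2/16 dx = 49*π^3/16.
  Sum: 49*π^3/12 − 49*π^3/8 + 49*π^3/16 = 49*π^3/48.
∫_0^π u² dx = 49*π^5/480, so ||u||_L² = 7*sqrt(30)*π^(5/2)/120.
∫_0^π (u')² dx = 49*π^3/48, so ||u'||_L² = 7*sqrt(3)*π^(3/2)/12.
Ratio ||u||_L² / ||u'||_L² = sqrt(10)*π/10.
Sharp Poincaré constant on H^1_0(0, π) is C_P = L/π = 1, achieved by sin(x).
A polynomial bump cannot attain the sharp Poincaré constant (only the first sine eigenfunction does), so the ratio is strictly less than C_P, consistent with ||u||_L² ≤ C_P ||u'||_L².


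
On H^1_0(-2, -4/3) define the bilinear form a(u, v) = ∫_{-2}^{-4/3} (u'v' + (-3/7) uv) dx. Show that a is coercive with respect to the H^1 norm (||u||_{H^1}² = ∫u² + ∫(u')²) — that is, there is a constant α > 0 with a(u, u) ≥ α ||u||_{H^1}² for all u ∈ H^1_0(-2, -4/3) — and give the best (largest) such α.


α = 3*(-4 + 21*π^2)/(7*(4 + 9*π^2))

Coercivity of a(·,·) on H^1_0(-2, -4/3) means a(u, u) ≥ α ||u||_{H^1}² for every u ∈ H^1_0.
The interval has length L = 2/3, and Poincaré/coercivity depend only on L. Here a(u, u) = ∫(u')² + (-3/7)·∫u².
Here c = -3/7 < 0 with |c| < (π/L)² = 9*π^2/4, so coercivity still holds. The condition a(u,u) ≥ α||u||_{H^1}² reads (1−α)∫(u')² ≥ (α−c)∫u². Any admissible α is ≤ 1 (rapidly oscillating u have ∫u²/∫(u')² → 0), and α = 1 would force 0 ≥ (1−c)∫u², impossible since c < 1; so 1−α > 0. By the sharp Poincaré inequality on H^1_0 of an interval of length L, ∫(u')² ≥ (π/L)²∫u² with equality for the first sine mode sin(π(x−x₀)/L) (x₀ the left endpoint), so the inequality holds for all u iff (1−α)(π/L)² ≥ α − c, i.e. α ≤ ((π/L)² + c)/((π/L)² + 1) = (1 + c(L/π)²)/(1 + (L/π)²). (Direct route, valid since c ≤ 0: Poincaré gives c∫u² ≥ c(L/π)²∫(u')², so a(u,u) ≥ (1 + c(L/π)²)∫(u')², while ||u||_{H^1}² ≤ (1 + (L/π)²)∫(u')²; dividing yields the same α.) With (π/L)² = 9*π^2/4 and c = -3/7, the largest admissible constant is α = ((π/L)² + c)/((π/L)² + 1).
Simplifying, α = 3*(-4 + 21*π^2)/(7*(4 + 9*π^2)).


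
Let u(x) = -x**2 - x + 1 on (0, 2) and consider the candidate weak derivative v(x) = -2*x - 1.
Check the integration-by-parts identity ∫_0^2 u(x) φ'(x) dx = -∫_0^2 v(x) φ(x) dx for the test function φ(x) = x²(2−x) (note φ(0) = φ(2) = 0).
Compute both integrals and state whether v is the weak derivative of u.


LHS = 68/15, RHS = 68/15. Yes, v = u' weakly.

u(x) = -x**2 - x + 1, classical derivative u'(x) = -2*x - 1.
φ(x) = x²(2−x), so φ'(x) = x*(4 - 3*x).
Note φ(0) = φ(2) = 0, so the boundary term u·φ vanishes.
LHS = ∫_0^2 u(x) φ'(x) dx = ∫_0^2 (3*x^4 - x^3 - 7*x^2 + 4*x) dx. Term by term:
  ∫_0^2 3*x^4 dx = 96/5;  ∫_0^2 -x^3 dx = -4;  ∫_0^2 -7*x^2 dx = -56/3;
  ∫_0^2 4*x dx = 8.
Sum: 96/5 − 4 − 56/3 + 8 = 68/15.
So LHS = 68/15.
∫_0^2 v(x) φ(x) dx = ∫_0^2 (2*x^4 - 3*x^3 - 2*x^2) dx. Term by term:
  ∫_0^2 2*x^4 dx = 64/5;  ∫_0^2 -3*x^3 dx = -12;  ∫_0^2 -2*x^2 dx = -16/3.
Sum: 64/5 − 12 − 16/3 = -68/15.
So RHS = -∫_0^2 v(x) φ(x) dx = 68/15.
LHS = RHS, so the identity holds for this test φ.
Moreover u is smooth here and v(x) = u'(x) = -2*x - 1 pointwise, so the identity holds for every test function. Hence v is the weak derivative of u.


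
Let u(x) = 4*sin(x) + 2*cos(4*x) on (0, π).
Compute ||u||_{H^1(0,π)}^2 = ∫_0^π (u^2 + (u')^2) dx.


||u||_{H^1(0,π)}^2 = -544/15 + 50*π

u'(x) = -8*sin(4*x) + 4*cos(x).
Expand u² and (u')² and integrate term by term on (0, π), using: for integers n ≥ 1, ∫_0^π sin²(nx) dx = ∫_0^π cos²(nx) dx = π/2; for n ≠ n', ∫_0^π sin(nx)sin(n'x) dx = ∫_0^π cos(nx)cos(n'x) dx = 0; and by product-to-sum, ∫_0^π sin(nx)cos(n'x) dx = ½∫_0^π [sin((n+n')x) + sin((n−n')x)] dx, which is 0 when n+n' is even and 2n/(n²−n'²) when n+n' is odd (it need not vanish on (0, π)).
  u² squared terms: (2)²·∫cos(4x)² dx = 4·π/2 = 2*π;  (4)²·∫sin(x)² dx = 16·π/2 = 8*π.
  u² cross terms: 2·(2)·(4)·∫cos(4x)·sin(x) dx = 16·(-2/15) = -32/15.
  So ∫_0^π u² dx = 2*π + 8*π − 32/15 = -32/15 + 10*π.
  (u')² squared terms: (-8)²·∫sin(4x)² dx = 64·π/2 = 32*π;  (4)²·∫cos(x)² dx = 16·π/2 = 8*π.
  (u')² cross terms: 2·(-8)·(4)·∫sin(4x)·cos(x) dx = -64·(8/15) = -512/15.
  So ∫_0^π (u')² dx = 32*π + 8*π − 512/15 = -512/15 + 40*π.
||u||_{H^1}^2 = (-32/15 + 10*π) + (-512/15 + 40*π) = -544/15 + 50*π.


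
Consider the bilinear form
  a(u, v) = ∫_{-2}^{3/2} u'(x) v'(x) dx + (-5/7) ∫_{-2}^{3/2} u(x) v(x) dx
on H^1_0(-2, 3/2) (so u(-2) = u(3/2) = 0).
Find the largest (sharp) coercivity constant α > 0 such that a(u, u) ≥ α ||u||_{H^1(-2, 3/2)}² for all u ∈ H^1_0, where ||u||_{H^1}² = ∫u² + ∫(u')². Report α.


α = (-35 + 4*π^2)/(4*π^2 + 49)

Coercivity of a(·,·) on H^1_0(-2, 3/2) means a(u, u) ≥ α ||u||_{H^1}² for every u ∈ H^1_0.
The interval has length L = 7/2, and Poincaré/coercivity depend only on L. Here a(u, u) = ∫(u')² + (-5/7)·∫u².
Here c = -5/7 < 0 with |c| < (π/L)² = 4*π^2/49, so coercivity still holds. The condition a(u,u) ≥ α||u||_{H^1}² reads (1−α)∫(u')² ≥ (α−c)∫u². Any admissible α is ≤ 1 (rapidly oscillating u have ∫u²/∫(u')² → 0), and α = 1 would force 0 ≥ (1−c)∫u², impossible since c < 1; so 1−α > 0. By the sharp Poincaré inequality on H^1_0 of an interval of length L, ∫(u')² ≥ (π/L)²∫u² with equality for the first sine mode sin(π(x−x₀)/L) (x₀ the left endpoint), so the inequality holds for all u iff (1−α)(π/L)² ≥ α − c, i.e. α ≤ ((π/L)² + c)/((π/L)² + 1) = (1 + c(L/π)²)/(1 + (L/π)²). (Direct route, valid since c ≤ 0: Poincaré gives c∫u² ≥ c(L/π)²∫(u')², so a(u,u) ≥ (1 + c(L/π)²)∫(u')², while ||u||_{H^1}² ≤ (1 + (L/π)²)∫(u')²; dividing yields the same α.) With (π/L)² = 4*π^2/49 and c = -5/7, the largest admissible constant is α = ((π/L)² + c)/((π/L)² + 1).
Simplifying, α = (-35 + 4*π^2)/(4*π^2 + 49).
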